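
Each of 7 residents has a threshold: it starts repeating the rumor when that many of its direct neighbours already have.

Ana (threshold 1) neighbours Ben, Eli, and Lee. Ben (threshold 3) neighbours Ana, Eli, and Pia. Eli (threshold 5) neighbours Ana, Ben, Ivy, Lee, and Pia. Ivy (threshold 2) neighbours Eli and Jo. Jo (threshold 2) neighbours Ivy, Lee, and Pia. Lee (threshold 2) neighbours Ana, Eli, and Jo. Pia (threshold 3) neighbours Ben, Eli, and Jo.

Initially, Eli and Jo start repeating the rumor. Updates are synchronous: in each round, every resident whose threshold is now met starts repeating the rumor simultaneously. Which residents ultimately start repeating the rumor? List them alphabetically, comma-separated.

Ana, Eli, Ivy, Jo, Lee

Round 1 — Eli, Jo start repeating the rumor (initial).
Round 2 — checking thresholds:
  Ana: 1 of 3 neighbours ≥ 1, starts repeating the rumor.
  Ben: 1 of 3 neighbours < 3, not yet.
  Ivy: 2 of 2 neighbours ≥ 2, starts repeating the rumor.
  Lee: 2 of 3 neighbours ≥ 2, starts repeating the rumor.
  Pia: 2 of 3 neighbours < 3, not yet.
Round 3 — no new spreads; cascade stops.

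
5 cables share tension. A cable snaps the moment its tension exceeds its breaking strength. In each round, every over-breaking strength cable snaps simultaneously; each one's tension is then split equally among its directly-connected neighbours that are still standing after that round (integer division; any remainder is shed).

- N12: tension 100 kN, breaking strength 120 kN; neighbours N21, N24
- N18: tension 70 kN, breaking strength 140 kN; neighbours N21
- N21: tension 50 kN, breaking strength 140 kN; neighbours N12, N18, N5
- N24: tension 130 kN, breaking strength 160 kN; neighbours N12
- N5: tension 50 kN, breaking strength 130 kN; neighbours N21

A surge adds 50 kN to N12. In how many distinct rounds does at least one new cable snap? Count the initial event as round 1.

Round 1 — N12 at 150 > 120. N12 snaps.
  N12 sheds 150 kN to N21, N24: 75 each.
    N21: 50+75 = 125 ≤ 140
    N24: 130+75 = 205 > 160
Round 2 — N24 snaps.
  N24 sheds 205 kN: no online neighbours, lost.
No further breaks.

2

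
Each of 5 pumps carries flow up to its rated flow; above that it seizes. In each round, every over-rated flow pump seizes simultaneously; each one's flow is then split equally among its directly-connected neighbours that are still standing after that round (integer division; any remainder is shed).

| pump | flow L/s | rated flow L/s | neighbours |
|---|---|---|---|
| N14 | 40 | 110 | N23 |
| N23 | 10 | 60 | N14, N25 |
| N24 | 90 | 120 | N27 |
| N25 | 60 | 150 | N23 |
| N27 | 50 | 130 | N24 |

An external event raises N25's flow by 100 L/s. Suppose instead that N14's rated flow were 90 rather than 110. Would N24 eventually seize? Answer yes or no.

With N14's rated flow at 90:
Round 1 — N25 at 160 > 150. N25 seizes.
  N25 sheds 160 L/s to N23: 160 each.
    N23: 10+160 = 170 > 60
Round 2 — N23 seizes.
  N23 sheds 170 L/s to N14: 170 each.
    N14: 40+170 = 210 > 90
Round 3 — N14 seizes.
  N14 sheds 210 L/s: no online neighbours, lost.
No further seizures.

no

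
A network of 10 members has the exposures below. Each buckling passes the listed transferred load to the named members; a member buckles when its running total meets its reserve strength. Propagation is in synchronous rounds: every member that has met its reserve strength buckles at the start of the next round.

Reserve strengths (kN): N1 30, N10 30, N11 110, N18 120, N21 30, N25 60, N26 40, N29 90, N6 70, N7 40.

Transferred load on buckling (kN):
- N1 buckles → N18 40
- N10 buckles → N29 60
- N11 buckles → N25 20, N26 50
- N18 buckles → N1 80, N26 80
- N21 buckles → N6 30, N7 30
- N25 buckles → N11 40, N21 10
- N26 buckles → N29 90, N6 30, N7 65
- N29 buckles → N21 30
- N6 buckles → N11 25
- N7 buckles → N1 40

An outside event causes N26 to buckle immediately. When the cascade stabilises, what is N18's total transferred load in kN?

40

Round 1 — N26 buckles (initial).
  N29: +90 → 90 ≥ 90
  N6: +30 → 30 < 70
  N7: +65 → 65 ≥ 40
Round 2 — N29, N7 buckle.
  N1: +40 → 40 ≥ 30
  N21: +30 → 30 ≥ 30
Round 3 — N1, N21 buckle.
  N18: +40 → 40 < 120
  N6: +30 → 60 < 70
No further bucklings.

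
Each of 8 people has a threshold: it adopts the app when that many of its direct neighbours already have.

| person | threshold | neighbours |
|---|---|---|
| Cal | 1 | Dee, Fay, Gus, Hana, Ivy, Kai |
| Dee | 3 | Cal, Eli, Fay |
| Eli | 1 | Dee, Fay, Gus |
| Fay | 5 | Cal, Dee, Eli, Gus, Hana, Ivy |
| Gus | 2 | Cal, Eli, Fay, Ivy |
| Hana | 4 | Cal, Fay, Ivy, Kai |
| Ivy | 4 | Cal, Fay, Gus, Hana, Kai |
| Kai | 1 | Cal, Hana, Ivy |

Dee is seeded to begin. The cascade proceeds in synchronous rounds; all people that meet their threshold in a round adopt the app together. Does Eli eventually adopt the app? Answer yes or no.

Round 1 — Dee adopts the app (initial).
Round 2 — checking thresholds:
  Cal: 1 of 6 neighbours ≥ 1, adopts the app.
  Eli: 1 of 3 neighbours ≥ 1, adopts the app.
  Fay: 1 of 6 neighbours < 5, not yet.
Round 3 — checking thresholds:
  Fay: 3 of 6 neighbours < 5, not yet.
  Gus: 2 of 4 neighbours ≥ 2, adopts the app.
  Hana: 1 of 4 neighbours < 4, not yet.
  Ivy: 1 of 5 neighbours < 4, not yet.
  Kai: 1 of 3 neighbours ≥ 1, adopts the app.
Round 4 — no new adoptions; cascade stops.

yes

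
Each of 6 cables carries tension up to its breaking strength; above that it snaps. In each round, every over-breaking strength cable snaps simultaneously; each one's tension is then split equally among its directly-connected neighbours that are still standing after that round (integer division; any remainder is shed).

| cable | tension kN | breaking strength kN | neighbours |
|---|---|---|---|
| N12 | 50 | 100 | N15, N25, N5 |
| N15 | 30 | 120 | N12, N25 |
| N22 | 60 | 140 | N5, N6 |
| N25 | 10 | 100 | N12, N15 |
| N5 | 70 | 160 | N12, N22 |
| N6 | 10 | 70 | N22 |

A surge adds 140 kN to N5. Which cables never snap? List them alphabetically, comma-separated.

N15, N25

Round 1 — N5 at 210 > 160. N5 snaps.
  N5 sheds 210 kN to N12, N22: 105 each.
    N12: 50+105 = 155 > 100
    N22: 60+105 = 165 > 140
Round 2 — N12, N22 snap.
  N12 sheds 155 kN to N15, N25: 77 each (1 lost).
    N15: 30+77 = 107 ≤ 120
    N25: 10+77 = 87 ≤ 100
  N22 sheds 165 kN to N6: 165 each.
    N6: 10+165 = 175 > 70
Round 3 — N6 snaps.
  N6 sheds 175 kN: no online neighbours, lost.
No further breaks.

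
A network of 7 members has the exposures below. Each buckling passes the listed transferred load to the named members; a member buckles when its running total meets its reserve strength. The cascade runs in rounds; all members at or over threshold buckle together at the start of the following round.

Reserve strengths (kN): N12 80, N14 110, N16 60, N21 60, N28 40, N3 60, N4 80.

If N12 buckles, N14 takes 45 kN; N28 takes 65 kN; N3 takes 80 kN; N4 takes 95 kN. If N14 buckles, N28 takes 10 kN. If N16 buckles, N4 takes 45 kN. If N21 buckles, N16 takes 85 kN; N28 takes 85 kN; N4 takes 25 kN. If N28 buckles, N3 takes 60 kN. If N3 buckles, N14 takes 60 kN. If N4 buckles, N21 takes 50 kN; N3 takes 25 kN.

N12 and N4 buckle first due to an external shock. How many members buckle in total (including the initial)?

4

Round 1 — N12, N4 buckle (initial).
  N14: +45 → 45 < 110
  N21: +50 → 50 < 60
  N28: +65 → 65 ≥ 40
  N3: +80+25 → 105 ≥ 60
Round 2 — N28, N3 buckle.
  N14: +60 → 105 < 110
No further bucklings.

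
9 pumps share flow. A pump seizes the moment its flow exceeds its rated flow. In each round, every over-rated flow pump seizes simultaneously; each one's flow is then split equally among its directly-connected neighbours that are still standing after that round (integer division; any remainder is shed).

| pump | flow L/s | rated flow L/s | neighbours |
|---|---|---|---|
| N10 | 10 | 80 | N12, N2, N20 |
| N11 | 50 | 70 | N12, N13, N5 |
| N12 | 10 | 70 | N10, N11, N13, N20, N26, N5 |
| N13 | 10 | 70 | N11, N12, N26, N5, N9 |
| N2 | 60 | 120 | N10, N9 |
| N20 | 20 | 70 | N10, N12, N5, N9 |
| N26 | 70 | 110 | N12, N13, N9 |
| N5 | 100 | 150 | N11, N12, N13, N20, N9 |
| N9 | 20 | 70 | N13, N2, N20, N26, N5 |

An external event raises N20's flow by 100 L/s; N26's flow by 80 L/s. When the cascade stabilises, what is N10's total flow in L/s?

62

Round 1 — N20 at 120 > 70; N26 at 150 > 110. N20, N26 seize.
  N20 sheds 120 L/s to N10, N12, N5, N9: 30 each.
    N10: 10+30 = 40 ≤ 80
    N12: 10+30 = 40 ≤ 70
    N5: 100+30 = 130 ≤ 150
    N9: 20+30 = 50 ≤ 70
  N26 sheds 150 L/s to N12, N13, N9: 50 each.
    N12: 40+50 = 90 > 70
    N13: 10+50 = 60 ≤ 70
    N9: 50+50 = 100 > 70
Round 2 — N12, N9 seize.
  N12 sheds 90 L/s to N10, N11, N13, N5: 22 each (2 lost).
    N10: 40+22 = 62 ≤ 80
    N11: 50+22 = 72 > 70
    N13: 60+22 = 82 > 70
    N5: 130+22 = 152 > 150
  N9 sheds 100 L/s to N13, N2, N5: 33 each (1 lost).
    N13: 82+33 = 115 > 70
    N2: 60+33 = 93 ≤ 120
    N5: 152+33 = 185 > 150
Round 3 — N11, N13, N5 seize.
  N11 sheds 72 L/s: no online neighbours, lost.
  N13 sheds 115 L/s: no online neighbours, lost.
  N5 sheds 185 L/s: no online neighbours, lost.
No further seizures.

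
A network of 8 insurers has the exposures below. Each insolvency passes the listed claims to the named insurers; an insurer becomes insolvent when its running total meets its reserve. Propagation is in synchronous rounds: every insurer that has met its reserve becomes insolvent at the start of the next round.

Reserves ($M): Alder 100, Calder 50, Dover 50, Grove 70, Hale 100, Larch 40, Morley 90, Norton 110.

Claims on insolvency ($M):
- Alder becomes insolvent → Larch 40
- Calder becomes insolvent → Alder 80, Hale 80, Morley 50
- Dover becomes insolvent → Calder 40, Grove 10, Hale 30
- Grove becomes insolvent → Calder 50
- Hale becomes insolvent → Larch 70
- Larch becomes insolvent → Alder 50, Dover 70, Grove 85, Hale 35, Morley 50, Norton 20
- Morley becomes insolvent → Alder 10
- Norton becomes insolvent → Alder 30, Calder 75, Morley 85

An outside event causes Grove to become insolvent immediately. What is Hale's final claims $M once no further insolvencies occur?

Round 1 — Grove becomes insolvent (initial).
  Calder: +50 → 50 ≥ 50
Round 2 — Calder becomes insolvent.
  Alder: +80 → 80 < 100
  Hale: +80 → 80 < 100
  Morley: +50 → 50 < 90
No further insolvencies.

80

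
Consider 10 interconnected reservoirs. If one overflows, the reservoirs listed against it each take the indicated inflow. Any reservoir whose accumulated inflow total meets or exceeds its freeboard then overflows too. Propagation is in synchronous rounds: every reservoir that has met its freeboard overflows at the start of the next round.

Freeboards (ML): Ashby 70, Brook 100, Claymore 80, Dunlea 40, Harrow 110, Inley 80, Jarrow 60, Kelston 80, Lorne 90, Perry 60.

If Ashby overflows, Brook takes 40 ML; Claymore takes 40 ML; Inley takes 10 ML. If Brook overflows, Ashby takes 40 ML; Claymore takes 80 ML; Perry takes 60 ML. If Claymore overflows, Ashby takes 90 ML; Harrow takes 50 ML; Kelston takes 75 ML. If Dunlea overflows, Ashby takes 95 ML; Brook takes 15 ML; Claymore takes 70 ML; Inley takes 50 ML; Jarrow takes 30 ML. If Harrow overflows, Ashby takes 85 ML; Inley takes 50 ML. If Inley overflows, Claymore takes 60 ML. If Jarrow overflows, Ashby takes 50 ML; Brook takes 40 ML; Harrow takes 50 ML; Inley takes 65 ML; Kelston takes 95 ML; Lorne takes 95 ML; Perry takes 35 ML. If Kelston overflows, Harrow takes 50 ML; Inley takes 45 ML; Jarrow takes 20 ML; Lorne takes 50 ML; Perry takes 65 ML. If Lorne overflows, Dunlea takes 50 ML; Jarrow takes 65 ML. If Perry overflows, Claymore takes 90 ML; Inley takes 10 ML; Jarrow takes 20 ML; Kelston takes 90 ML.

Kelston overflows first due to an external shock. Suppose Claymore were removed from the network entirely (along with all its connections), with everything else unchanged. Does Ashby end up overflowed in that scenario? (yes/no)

no

With Claymore removed:
Round 1 — Kelston overflows (initial).
  Harrow: +50 → 50 < 110
  Inley: +45 → 45 < 80
  Jarrow: +20 → 20 < 60
  Lorne: +50 → 50 < 90
  Perry: +65 → 65 ≥ 60
Round 2 — Perry overflows.
  Inley: +10 → 55 < 80
  Jarrow: +20 → 40 < 60
No further overflows.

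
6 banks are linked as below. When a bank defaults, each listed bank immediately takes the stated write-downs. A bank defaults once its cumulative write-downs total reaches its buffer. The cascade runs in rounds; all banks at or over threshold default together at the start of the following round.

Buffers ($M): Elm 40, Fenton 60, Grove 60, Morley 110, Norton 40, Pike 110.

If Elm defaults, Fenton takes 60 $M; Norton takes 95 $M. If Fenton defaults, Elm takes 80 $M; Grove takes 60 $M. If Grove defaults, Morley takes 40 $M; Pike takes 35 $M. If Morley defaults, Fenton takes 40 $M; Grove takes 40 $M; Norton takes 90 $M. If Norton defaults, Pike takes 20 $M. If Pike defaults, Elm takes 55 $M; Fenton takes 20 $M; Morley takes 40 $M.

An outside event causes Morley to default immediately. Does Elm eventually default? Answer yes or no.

no

Round 1 — Morley defaults (initial).
  Fenton: +40 → 40 < 60
  Grove: +40 → 40 < 60
  Norton: +90 → 90 ≥ 40
Round 2 — Norton defaults.
  Pike: +20 → 20 < 110
No further defaults.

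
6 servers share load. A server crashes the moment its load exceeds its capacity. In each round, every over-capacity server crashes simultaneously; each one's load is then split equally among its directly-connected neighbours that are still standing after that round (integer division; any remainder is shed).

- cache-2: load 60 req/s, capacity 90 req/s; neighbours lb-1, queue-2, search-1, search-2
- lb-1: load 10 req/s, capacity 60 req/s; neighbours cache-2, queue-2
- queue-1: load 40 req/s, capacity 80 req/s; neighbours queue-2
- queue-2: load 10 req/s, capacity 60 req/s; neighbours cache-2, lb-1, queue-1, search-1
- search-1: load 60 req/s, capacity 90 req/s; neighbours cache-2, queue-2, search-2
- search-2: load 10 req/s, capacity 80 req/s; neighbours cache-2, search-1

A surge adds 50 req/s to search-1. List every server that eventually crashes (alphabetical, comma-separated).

Round 1 — search-1 at 110 > 90. search-1 crashes.
  search-1 sheds 110 req/s to cache-2, queue-2, search-2: 36 each (2 lost).
    cache-2: 60+36 = 96 > 90
    queue-2: 10+36 = 46 ≤ 60
    search-2: 10+36 = 46 ≤ 80
Round 2 — cache-2 crashes.
  cache-2 sheds 96 req/s to lb-1, queue-2, search-2: 32 each.
    lb-1: 10+32 = 42 ≤ 60
    queue-2: 46+32 = 78 > 60
    search-2: 46+32 = 78 ≤ 80
Round 3 — queue-2 crashes.
  queue-2 sheds 78 req/s to lb-1, queue-1: 39 each.
    lb-1: 42+39 = 81 > 60
    queue-1: 40+39 = 79 ≤ 80
Round 4 — lb-1 crashes.
  lb-1 sheds 81 req/s: no online neighbours, lost.
No further crashes.

cache-2, lb-1, queue-2, search-1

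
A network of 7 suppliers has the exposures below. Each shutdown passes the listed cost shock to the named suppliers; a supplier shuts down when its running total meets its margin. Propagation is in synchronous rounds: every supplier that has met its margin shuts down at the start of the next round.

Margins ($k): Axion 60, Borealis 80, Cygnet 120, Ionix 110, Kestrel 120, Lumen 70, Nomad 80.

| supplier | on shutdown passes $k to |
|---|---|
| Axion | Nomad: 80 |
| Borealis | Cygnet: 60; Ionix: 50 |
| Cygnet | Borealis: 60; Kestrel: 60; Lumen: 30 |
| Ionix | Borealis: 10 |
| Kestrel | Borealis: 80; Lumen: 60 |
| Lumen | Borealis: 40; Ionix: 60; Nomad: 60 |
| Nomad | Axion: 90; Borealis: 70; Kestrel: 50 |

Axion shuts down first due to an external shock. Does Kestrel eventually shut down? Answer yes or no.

Round 1 — Axion shuts down (initial).
  Nomad: +80 → 80 ≥ 80
Round 2 — Nomad shuts down.
  Borealis: +70 → 70 < 80
  Kestrel: +50 → 50 < 120
No further shutdowns.

no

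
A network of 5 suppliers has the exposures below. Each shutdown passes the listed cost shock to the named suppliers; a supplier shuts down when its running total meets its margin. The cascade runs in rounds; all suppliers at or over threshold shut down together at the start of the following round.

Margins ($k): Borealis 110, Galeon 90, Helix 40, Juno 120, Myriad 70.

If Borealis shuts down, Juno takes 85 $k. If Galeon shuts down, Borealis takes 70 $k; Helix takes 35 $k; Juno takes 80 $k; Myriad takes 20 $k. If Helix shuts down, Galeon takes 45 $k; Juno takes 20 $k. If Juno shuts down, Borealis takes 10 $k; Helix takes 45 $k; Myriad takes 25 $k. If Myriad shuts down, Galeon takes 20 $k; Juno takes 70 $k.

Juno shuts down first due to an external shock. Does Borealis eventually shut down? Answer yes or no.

Round 1 — Juno shuts down (initial).
  Borealis: +10 → 10 < 110
  Helix: +45 → 45 ≥ 40
  Myriad: +25 → 25 < 70
Round 2 — Helix shuts down.
  Galeon: +45 → 45 < 90
No further shutdowns.

no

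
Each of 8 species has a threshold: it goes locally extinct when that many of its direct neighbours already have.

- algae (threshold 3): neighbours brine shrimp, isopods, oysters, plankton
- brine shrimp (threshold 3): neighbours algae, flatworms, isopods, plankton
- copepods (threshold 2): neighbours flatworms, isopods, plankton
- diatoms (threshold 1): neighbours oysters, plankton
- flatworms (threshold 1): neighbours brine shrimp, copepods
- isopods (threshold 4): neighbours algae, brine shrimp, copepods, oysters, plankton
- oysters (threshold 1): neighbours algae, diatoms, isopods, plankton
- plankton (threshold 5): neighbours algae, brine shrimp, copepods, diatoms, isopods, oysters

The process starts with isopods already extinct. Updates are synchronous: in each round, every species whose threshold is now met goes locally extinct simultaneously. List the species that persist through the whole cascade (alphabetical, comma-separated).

Round 1 — isopods goes locally extinct (initial).
Round 2 — checking thresholds:
  algae: 1 of 4 neighbours < 3, not yet.
  brine shrimp: 1 of 4 neighbours < 3, not yet.
  copepods: 1 of 3 neighbours < 2, not yet.
  oysters: 1 of 4 neighbours ≥ 1, goes locally extinct.
  plankton: 1 of 6 neighbours < 5, not yet.
Round 3 — checking thresholds:
  algae: 2 of 4 neighbours < 3, not yet.
  brine shrimp: 1 of 4 neighbours < 3, not yet.
  copepods: 1 of 3 neighbours < 2, not yet.
  diatoms: 1 of 2 neighbours ≥ 1, goes locally extinct.
  plankton: 2 of 6 neighbours < 5, not yet.
Round 4 — no new extinctions; cascade stops.

algae, brine shrimp, copepods, flatworms, plankton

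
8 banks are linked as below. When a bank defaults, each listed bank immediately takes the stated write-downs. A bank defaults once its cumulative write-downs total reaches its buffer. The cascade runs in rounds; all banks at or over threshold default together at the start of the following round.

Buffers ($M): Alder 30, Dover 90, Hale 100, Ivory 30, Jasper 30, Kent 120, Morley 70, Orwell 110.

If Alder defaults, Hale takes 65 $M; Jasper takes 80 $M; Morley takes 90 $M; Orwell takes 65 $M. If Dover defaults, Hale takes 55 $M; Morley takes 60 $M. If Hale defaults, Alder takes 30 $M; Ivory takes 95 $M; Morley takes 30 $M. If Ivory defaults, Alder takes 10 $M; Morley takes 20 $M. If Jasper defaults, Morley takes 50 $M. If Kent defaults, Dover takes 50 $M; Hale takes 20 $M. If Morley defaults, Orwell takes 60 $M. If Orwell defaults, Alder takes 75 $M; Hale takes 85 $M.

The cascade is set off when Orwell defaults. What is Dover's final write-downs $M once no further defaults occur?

0

Round 1 — Orwell defaults (initial).
  Alder: +75 → 75 ≥ 30
  Hale: +85 → 85 < 100
Round 2 — Alder defaults.
  Hale: +65 → 150 ≥ 100
  Jasper: +80 → 80 ≥ 30
  Morley: +90 → 90 ≥ 70
Round 3 — Hale, Jasper, Morley default.
  Ivory: +95 → 95 ≥ 30
Round 4 — Ivory defaults.
No further defaults.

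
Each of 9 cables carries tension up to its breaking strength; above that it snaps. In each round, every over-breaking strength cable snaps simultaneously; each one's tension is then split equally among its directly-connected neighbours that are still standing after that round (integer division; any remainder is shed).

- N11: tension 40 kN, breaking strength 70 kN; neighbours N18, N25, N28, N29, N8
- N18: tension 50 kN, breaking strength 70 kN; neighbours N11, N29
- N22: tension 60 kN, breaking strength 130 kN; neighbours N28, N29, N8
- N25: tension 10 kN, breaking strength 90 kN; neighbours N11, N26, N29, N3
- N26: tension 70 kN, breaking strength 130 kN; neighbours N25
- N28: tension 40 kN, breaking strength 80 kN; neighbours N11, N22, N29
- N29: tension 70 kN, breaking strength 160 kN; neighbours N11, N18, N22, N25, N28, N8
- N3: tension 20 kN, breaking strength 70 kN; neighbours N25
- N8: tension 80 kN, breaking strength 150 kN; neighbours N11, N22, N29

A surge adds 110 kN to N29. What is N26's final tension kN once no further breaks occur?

Round 1 — N29 at 180 > 160. N29 snaps.
  N29 sheds 180 kN to N11, N18, N22, N25, N28, N8: 30 each.
    N11: 40+30 = 70 ≤ 70
    N18: 50+30 = 80 > 70
    N22: 60+30 = 90 ≤ 130
    N25: 10+30 = 40 ≤ 90
    N28: 40+30 = 70 ≤ 80
    N8: 80+30 = 110 ≤ 150
Round 2 — N18 snaps.
  N18 sheds 80 kN to N11: 80 each.
    N11: 70+80 = 150 > 70
Round 3 — N11 snaps.
  N11 sheds 150 kN to N25, N28, N8: 50 each.
    N25: 40+50 = 90 ≤ 90
    N28: 70+50 = 120 > 80
    N8: 110+50 = 160 > 150
Round 4 — N28, N8 snap.
  N28 sheds 120 kN to N22: 120 each.
    N22: 90+120 = 210 > 130
  N8 sheds 160 kN to N22: 160 each.
    N22: 210+160 = 370 > 130
Round 5 — N22 snaps.
  N22 sheds 370 kN: no online neighbours, lost.
No further breaks.

70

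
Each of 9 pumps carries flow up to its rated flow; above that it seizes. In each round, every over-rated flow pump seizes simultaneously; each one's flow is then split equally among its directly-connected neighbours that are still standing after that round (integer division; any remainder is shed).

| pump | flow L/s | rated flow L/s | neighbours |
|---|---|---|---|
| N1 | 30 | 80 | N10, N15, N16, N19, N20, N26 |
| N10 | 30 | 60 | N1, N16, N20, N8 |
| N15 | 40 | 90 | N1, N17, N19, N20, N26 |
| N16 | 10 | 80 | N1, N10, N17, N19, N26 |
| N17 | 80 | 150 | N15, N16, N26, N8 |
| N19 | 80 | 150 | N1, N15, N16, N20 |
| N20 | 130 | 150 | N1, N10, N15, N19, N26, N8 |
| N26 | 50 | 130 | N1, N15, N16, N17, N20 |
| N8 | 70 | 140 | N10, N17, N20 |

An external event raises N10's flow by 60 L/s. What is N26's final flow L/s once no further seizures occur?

100

Round 1 — N10 at 90 > 60. N10 seizes.
  N10 sheds 90 L/s to N1, N16, N20, N8: 22 each (2 lost).
    N1: 30+22 = 52 ≤ 80
    N16: 10+22 = 32 ≤ 80
    N20: 130+22 = 152 > 150
    N8: 70+22 = 92 ≤ 140
Round 2 — N20 seizes.
  N20 sheds 152 L/s to N1, N15, N19, N26, N8: 30 each (2 lost).
    N1: 52+30 = 82 > 80
    N15: 40+30 = 70 ≤ 90
    N19: 80+30 = 110 ≤ 150
    N26: 50+30 = 80 ≤ 130
    N8: 92+30 = 122 ≤ 140
Round 3 — N1 seizes.
  N1 sheds 82 L/s to N15, N16, N19, N26: 20 each (2 lost).
    N15: 70+20 = 90 ≤ 90
    N16: 32+20 = 52 ≤ 80
    N19: 110+20 = 130 ≤ 150
    N26: 80+20 = 100 ≤ 130
No further seizures.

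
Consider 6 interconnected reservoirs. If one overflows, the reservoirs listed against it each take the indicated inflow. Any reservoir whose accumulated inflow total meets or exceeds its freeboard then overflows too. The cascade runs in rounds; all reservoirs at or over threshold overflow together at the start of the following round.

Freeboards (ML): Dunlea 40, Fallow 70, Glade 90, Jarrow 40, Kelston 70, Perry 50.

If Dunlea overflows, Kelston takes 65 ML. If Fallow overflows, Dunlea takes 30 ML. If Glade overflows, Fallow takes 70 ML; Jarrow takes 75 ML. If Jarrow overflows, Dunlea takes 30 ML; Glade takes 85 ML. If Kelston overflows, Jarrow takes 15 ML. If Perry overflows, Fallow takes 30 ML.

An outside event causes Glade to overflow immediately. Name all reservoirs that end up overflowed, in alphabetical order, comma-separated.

Dunlea, Fallow, Glade, Jarrow

Round 1 — Glade overflows (initial).
  Fallow: +70 → 70 ≥ 70
  Jarrow: +75 → 75 ≥ 40
Round 2 — Fallow, Jarrow overflow.
  Dunlea: +30+30 → 60 ≥ 40
Round 3 — Dunlea overflows.
  Kelston: +65 → 65 < 70
No further overflows.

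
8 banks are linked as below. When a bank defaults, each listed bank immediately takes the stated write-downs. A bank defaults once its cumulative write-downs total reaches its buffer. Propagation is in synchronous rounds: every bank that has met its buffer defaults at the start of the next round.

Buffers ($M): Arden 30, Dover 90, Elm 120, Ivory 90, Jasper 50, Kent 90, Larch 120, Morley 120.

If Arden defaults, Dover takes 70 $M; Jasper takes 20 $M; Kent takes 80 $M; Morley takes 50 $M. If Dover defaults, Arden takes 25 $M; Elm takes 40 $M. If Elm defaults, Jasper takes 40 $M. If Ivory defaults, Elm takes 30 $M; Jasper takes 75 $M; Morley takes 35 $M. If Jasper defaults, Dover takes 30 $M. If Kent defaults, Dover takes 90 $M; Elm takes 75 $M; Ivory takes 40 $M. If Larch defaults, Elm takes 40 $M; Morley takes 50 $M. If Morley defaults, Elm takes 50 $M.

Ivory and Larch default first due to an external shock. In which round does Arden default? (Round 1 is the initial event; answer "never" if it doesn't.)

never

Round 1 — Ivory, Larch default (initial).
  Elm: +30+40 → 70 < 120
  Jasper: +75 → 75 ≥ 50
  Morley: +35+50 → 85 < 120
Round 2 — Jasper defaults.
  Dover: +30 → 30 < 90
No further defaults.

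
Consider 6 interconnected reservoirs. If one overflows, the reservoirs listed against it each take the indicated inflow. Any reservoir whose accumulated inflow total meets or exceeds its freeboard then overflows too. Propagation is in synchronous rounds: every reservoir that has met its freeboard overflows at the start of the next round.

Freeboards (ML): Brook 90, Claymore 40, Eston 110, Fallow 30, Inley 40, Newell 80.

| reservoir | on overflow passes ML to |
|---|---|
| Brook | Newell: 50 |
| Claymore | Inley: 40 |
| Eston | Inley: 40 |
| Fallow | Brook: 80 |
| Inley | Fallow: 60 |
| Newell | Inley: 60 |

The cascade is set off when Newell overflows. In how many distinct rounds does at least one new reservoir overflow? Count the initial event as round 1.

3

Round 1 — Newell overflows (initial).
  Inley: +60 → 60 ≥ 40
Round 2 — Inley overflows.
  Fallow: +60 → 60 ≥ 30
Round 3 — Fallow overflows.
  Brook: +80 → 80 < 90
No further overflows.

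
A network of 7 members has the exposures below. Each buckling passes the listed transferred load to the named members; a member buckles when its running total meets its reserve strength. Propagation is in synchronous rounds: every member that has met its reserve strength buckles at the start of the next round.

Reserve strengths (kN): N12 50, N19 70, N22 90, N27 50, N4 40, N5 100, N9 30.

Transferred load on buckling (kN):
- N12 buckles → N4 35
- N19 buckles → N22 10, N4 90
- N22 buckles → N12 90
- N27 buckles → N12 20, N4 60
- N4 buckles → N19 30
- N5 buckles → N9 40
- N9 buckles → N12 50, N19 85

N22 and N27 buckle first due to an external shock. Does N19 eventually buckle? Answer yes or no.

Round 1 — N22, N27 buckle (initial).
  N12: +90+20 → 110 ≥ 50
  N4: +60 → 60 ≥ 40
Round 2 — N12, N4 buckle.
  N19: +30 → 30 < 70
No further bucklings.

no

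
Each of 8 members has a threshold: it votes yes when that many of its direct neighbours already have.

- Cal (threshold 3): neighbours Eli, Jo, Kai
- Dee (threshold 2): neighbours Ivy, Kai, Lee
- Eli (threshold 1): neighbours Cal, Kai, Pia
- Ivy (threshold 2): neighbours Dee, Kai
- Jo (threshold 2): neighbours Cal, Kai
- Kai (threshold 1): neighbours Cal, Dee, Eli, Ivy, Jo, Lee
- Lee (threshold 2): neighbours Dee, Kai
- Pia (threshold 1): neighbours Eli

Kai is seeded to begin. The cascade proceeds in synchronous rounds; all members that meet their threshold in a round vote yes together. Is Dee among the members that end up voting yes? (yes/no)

Round 1 — Kai votes yes (initial).
Round 2 — checking thresholds:
  Cal: 1 of 3 neighbours < 3, holds.
  Dee: 1 of 3 neighbours < 2, holds.
  Eli: 1 of 3 neighbours ≥ 1, votes yes.
  Ivy: 1 of 2 neighbours < 2, holds.
  Jo: 1 of 2 neighbours < 2, holds.
  Lee: 1 of 2 neighbours < 2, holds.
Round 3 — checking thresholds:
  Cal: 2 of 3 neighbours < 3, holds.
  Dee: 1 of 3 neighbours < 2, holds.
  Ivy: 1 of 2 neighbours < 2, holds.
  Jo: 1 of 2 neighbours < 2, holds.
  Lee: 1 of 2 neighbours < 2, holds.
  Pia: 1 of 1 neighbours ≥ 1, votes yes.
Round 4 — no new yes votes; cascade stops.

no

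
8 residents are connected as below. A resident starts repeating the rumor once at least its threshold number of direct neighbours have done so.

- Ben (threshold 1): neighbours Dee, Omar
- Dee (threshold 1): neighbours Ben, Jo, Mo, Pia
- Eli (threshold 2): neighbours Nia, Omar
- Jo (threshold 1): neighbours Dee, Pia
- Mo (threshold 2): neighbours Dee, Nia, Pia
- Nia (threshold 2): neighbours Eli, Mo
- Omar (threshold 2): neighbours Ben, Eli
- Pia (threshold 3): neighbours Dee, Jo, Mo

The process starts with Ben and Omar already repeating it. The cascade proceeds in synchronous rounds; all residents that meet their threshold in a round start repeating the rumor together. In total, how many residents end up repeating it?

Round 1 — Ben, Omar start repeating the rumor (initial).
Round 2 — checking thresholds:
  Dee: 1 of 4 neighbours ≥ 1, starts repeating the rumor.
  Eli: 1 of 2 neighbours < 2, below threshold.
Round 3 — checking thresholds:
  Eli: 1 of 2 neighbours < 2, below threshold.
  Jo: 1 of 2 neighbours ≥ 1, starts repeating the rumor.
  Mo: 1 of 3 neighbours < 2, below threshold.
  Pia: 1 of 3 neighbours < 3, below threshold.
Round 4 — no new spreads; cascade stops.

4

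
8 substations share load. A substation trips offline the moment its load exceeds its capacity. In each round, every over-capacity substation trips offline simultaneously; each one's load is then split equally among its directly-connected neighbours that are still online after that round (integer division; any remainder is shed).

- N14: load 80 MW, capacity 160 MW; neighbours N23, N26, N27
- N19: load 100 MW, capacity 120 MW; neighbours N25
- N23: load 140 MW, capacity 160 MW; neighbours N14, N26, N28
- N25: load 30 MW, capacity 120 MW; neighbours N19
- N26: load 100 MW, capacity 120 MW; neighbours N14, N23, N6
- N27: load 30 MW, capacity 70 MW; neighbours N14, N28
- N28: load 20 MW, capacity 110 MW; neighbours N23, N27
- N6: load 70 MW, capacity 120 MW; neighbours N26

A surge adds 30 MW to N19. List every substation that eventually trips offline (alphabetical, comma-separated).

Round 1 — N19 at 130 > 120. N19 trips offline.
  N19 sheds 130 MW to N25: 130 each.
    N25: 30+130 = 160 > 120
Round 2 — N25 trips offline.
  N25 sheds 160 MW: no online neighbours, lost.
No further trips.

N19, N25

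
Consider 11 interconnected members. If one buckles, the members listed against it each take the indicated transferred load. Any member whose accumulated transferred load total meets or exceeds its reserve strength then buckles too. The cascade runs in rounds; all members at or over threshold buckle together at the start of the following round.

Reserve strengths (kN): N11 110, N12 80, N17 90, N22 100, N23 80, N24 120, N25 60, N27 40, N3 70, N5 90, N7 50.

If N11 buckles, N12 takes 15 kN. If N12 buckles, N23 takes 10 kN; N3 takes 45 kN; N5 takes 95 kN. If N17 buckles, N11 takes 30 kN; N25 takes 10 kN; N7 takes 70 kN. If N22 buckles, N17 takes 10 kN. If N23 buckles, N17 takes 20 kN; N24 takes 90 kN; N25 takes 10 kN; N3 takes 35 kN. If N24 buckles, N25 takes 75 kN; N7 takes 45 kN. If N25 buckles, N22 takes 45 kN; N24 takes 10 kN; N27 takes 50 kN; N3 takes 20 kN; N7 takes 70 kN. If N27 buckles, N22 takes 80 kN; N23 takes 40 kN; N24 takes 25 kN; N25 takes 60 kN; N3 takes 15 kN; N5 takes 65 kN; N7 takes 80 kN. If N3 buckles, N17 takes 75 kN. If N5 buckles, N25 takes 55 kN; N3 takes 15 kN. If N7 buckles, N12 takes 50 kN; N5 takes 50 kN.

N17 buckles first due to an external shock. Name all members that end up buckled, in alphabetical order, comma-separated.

N17, N7

Round 1 — N17 buckles (initial).
  N11: +30 → 30 < 110
  N25: +10 → 10 < 60
  N7: +70 → 70 ≥ 50
Round 2 — N7 buckles.
  N12: +50 → 50 < 80
  N5: +50 → 50 < 90
No further bucklings.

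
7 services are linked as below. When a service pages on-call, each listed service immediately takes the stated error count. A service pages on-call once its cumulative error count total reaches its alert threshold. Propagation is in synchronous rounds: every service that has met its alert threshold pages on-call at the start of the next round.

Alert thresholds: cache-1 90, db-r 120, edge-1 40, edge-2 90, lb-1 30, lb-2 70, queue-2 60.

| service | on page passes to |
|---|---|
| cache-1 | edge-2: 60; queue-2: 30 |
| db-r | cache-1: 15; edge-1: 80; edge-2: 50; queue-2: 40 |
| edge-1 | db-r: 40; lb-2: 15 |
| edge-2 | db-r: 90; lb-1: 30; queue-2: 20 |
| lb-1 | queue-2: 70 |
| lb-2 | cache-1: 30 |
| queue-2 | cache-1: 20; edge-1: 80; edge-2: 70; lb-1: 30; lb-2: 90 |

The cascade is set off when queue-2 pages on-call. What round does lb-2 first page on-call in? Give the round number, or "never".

2

Round 1 — queue-2 pages on-call (initial).
  cache-1: +20 → 20 < 90
  edge-1: +80 → 80 ≥ 40
  edge-2: +70 → 70 < 90
  lb-1: +30 → 30 ≥ 30
  lb-2: +90 → 90 ≥ 70
Round 2 — edge-1, lb-1, lb-2 page on-call.
  cache-1: +30 → 50 < 90
  db-r: +40 → 40 < 120
No further pages.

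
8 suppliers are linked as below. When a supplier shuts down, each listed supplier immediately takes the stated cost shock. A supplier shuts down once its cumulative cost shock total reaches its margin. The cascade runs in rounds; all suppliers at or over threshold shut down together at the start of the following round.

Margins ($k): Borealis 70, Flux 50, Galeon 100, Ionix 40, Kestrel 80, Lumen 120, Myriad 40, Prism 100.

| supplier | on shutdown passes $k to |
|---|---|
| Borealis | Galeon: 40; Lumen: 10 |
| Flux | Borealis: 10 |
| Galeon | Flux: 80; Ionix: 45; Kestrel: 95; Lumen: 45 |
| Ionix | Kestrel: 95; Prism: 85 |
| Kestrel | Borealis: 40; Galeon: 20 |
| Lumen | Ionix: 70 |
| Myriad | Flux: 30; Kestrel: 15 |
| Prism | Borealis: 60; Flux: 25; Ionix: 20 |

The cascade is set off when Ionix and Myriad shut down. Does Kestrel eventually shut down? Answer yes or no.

yes

Round 1 — Ionix, Myriad shut down (initial).
  Flux: +30 → 30 < 50
  Kestrel: +95+15 → 110 ≥ 80
  Prism: +85 → 85 < 100
Round 2 — Kestrel shuts down.
  Borealis: +40 → 40 < 70
  Galeon: +20 → 20 < 100
No further shutdowns.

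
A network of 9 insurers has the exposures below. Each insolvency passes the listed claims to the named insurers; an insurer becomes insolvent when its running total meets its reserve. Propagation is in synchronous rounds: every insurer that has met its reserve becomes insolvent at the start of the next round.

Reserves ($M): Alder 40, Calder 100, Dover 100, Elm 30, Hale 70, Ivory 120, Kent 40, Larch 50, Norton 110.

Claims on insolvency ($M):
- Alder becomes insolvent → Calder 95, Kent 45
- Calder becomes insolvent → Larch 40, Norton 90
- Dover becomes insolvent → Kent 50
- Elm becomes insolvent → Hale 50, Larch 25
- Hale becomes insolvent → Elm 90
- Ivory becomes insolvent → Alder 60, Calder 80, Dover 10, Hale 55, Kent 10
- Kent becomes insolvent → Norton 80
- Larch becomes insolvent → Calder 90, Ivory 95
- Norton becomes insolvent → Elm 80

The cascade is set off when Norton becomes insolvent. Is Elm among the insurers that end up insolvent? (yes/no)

yes

Round 1 — Norton becomes insolvent (initial).
  Elm: +80 → 80 ≥ 30
Round 2 — Elm becomes insolvent.
  Hale: +50 → 50 < 70
  Larch: +25 → 25 < 50
No further insolvencies.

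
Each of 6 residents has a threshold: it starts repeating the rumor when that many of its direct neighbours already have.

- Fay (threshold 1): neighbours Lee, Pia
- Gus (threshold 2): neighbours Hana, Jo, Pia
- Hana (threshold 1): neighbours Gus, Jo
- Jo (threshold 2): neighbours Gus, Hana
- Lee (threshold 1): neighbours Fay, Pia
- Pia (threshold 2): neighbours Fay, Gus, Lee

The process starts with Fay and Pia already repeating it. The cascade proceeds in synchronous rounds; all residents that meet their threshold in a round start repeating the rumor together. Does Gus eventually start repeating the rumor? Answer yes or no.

Round 1 — Fay, Pia start repeating the rumor (initial).
Round 2 — checking thresholds:
  Gus: 1 of 3 neighbours < 2, holds.
  Lee: 2 of 2 neighbours ≥ 1, starts repeating the rumor.
Round 3 — no new spreads; cascade stops.

no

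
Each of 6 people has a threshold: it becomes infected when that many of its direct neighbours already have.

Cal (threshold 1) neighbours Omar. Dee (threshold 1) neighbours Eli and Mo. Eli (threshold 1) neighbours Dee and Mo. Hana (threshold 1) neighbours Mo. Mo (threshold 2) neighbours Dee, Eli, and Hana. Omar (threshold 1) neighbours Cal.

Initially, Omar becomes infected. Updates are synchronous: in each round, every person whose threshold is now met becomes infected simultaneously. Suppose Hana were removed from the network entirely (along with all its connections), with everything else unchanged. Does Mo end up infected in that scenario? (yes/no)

no

With Hana removed:
Round 1 — Omar becomes infected (initial).
Round 2 — checking thresholds:
  Cal: 1 of 1 neighbours ≥ 1, becomes infected.
Round 3 — no new infections; cascade stops.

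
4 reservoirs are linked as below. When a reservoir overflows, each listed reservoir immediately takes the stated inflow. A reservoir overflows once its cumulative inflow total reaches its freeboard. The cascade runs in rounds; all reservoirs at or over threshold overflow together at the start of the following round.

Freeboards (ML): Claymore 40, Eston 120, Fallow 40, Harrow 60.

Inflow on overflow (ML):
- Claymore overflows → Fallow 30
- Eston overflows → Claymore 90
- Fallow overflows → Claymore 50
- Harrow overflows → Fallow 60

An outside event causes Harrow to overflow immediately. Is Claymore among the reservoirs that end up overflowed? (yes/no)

yes

Round 1 — Harrow overflows (initial).
  Fallow: +60 → 60 ≥ 40
Round 2 — Fallow overflows.
  Claymore: +50 → 50 ≥ 40
Round 3 — Claymore overflows.
No further overflows.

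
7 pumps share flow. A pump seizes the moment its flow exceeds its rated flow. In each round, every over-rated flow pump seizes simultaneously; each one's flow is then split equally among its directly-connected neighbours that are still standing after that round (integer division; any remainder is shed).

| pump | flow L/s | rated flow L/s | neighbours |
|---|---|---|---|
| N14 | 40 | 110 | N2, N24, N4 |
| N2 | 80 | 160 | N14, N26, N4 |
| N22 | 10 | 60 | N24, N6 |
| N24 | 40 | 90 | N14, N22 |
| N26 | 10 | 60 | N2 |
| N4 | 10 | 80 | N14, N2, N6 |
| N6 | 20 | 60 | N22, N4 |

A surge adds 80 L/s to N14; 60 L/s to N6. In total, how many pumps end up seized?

Round 1 — N14 at 120 > 110; N6 at 80 > 60. N14, N6 seize.
  N14 sheds 120 L/s to N2, N24, N4: 40 each.
    N2: 80+40 = 120 ≤ 160
    N24: 40+40 = 80 ≤ 90
    N4: 10+40 = 50 ≤ 80
  N6 sheds 80 L/s to N22, N4: 40 each.
    N22: 10+40 = 50 ≤ 60
    N4: 50+40 = 90 > 80
Round 2 — N4 seizes.
  N4 sheds 90 L/s to N2: 90 each.
    N2: 120+90 = 210 > 160
Round 3 — N2 seizes.
  N2 sheds 210 L/s to N26: 210 each.
    N26: 10+210 = 220 > 60
Round 4 — N26 seizes.
  N26 sheds 220 L/s: no online neighbours, lost.
No further seizures.

5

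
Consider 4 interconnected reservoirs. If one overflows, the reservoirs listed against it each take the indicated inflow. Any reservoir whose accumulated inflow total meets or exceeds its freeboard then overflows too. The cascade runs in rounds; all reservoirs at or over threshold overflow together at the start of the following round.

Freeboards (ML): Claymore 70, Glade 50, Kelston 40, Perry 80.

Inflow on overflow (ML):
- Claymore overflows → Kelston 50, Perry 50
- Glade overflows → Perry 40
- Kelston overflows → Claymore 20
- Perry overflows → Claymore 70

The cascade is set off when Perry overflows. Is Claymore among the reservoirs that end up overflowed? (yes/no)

yes

Round 1 — Perry overflows (initial).
  Claymore: +70 → 70 ≥ 70
Round 2 — Claymore overflows.
  Kelston: +50 → 50 ≥ 40
Round 3 — Kelston overflows.
No further overflows.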